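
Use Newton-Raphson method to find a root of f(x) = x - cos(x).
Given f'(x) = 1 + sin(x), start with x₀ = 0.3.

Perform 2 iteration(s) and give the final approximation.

f(x) = x - cos(x)
f'(x) = 1 + sin(x)
x₀ = 0.3

Newton-Raphson formula: x_{n+1} = x_n - f(x_n)/f'(x_n)

Iteration 1:
  f(0.300000) = -0.655336
  f'(0.300000) = 1.295520
  x_1 = 0.300000 - (-0.655336)/1.295520 = 0.805848
Iteration 2:
  f(0.805848) = 0.113349
  f'(0.805848) = 1.721418
  x_2 = 0.805848 - 0.113349/1.721418 = 0.740002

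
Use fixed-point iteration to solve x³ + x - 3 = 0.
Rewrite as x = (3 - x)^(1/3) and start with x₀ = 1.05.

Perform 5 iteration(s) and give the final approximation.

Equation: x³ + x - 3 = 0
Fixed-point form: x = (3 - x)^(1/3)
x₀ = 1.05

x_1 = g(1.050000) = 1.249333
x_2 = g(1.249333) = 1.205224
x_3 = g(1.205224) = 1.215262
x_4 = g(1.215262) = 1.212993
x_5 = g(1.212993) = 1.213507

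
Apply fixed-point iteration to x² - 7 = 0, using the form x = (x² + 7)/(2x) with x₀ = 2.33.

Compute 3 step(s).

Equation: x² - 7 = 0
Fixed-point form: x = (x² + 7)/(2x)
x₀ = 2.33

x_1 = g(2.330000) = 2.667146
x_2 = g(2.667146) = 2.645837
x_3 = g(2.645837) = 2.645751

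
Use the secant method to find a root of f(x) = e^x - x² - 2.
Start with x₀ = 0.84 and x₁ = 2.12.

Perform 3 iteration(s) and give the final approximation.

f(x) = e^x - x² - 2
x₀ = 0.84, x₁ = 2.12

Secant formula: x_{n+1} = x_n - f(x_n)(x_n - x_{n-1})/(f(x_n) - f(x_{n-1}))

Iteration 1:
  f(0.840000) = -0.389233
  f(2.120000) = 1.836737
  x_2 = 2.120000 - 1.836737×(2.120000 - 0.840000)/(1.836737 - (-0.389233))
       = 1.063821
Iteration 2:
  f(2.120000) = 1.836737
  f(1.063821) = -0.234294
  x_3 = 1.063821 - (-0.234294)×(1.063821 - 2.120000)/(-0.234294 - 1.836737)
       = 1.183306
Iteration 3:
  f(1.063821) = -0.234294
  f(1.183306) = -0.135063
  x_4 = 1.183306 - (-0.135063)×(1.183306 - 1.063821)/(-0.135063 - (-0.234294))
       = 1.345934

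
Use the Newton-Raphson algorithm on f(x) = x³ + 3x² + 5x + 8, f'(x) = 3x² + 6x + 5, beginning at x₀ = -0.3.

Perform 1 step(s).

f(x) = x³ + 3x² + 5x + 8
f'(x) = 3x² + 6x + 5
x₀ = -0.3

Newton-Raphson formula: x_{n+1} = x_n - f(x_n)/f'(x_n)

Iteration 1:
  f(-0.300000) = 6.743000
  f'(-0.300000) = 3.470000
  x_1 = -0.300000 - 6.743000/3.470000 = -2.243228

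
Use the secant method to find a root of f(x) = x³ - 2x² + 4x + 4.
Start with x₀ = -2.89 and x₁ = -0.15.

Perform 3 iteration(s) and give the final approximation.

f(x) = x³ - 2x² + 4x + 4
x₀ = -2.89, x₁ = -0.15

Secant formula: x_{n+1} = x_n - f(x_n)(x_n - x_{n-1})/(f(x_n) - f(x_{n-1}))

Iteration 1:
  f(-2.890000) = -48.401769
  f(-0.150000) = 3.351625
  x_2 = -0.150000 - 3.351625×(-0.150000 - (-2.890000))/(3.351625 - (-48.401769))
       = -0.327446
Iteration 2:
  f(-0.150000) = 3.351625
  f(-0.327446) = 2.440663
  x_3 = -0.327446 - 2.440663×(-0.327446 - (-0.150000))/(2.440663 - 3.351625)
       = -0.802863
Iteration 3:
  f(-0.327446) = 2.440663
  f(-0.802863) = -1.018150
  x_4 = -0.802863 - (-1.018150)×(-0.802863 - (-0.327446))/(-1.018150 - 2.440663)
       = -0.662918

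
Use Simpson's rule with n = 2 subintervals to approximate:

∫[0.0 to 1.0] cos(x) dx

f(x) = cos(x)
a = 0.0, b = 1.0, n = 2
h = (b - a)/n = 0.500000

Simpson's rule: (h/3)[f(x₀) + 4f(x₁) + 2f(x₂) + ... + f(xₙ)]

x_0 = 0.0000, f(x_0) = 1.000000, coefficient = 1
x_1 = 0.5000, f(x_1) = 0.877583, coefficient = 4
x_2 = 1.0000, f(x_2) = 0.540302, coefficient = 1

I ≈ (0.500000/3) × 5.050633 = 0.841772
Exact value: 0.841471
Error: 0.000301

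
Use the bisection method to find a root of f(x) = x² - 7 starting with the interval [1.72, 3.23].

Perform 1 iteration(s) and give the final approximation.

f(x) = x² - 7
Initial interval: [1.72, 3.23]

Iteration 1:
  c_1 = (1.720000 + 3.230000)/2 = 2.475000
  f(c_1) = f(2.475000) = -0.874375
  f(a) × f(c) ≥ 0, new interval: [2.475000, 3.230000]

After 1 iteration(s), the approximation is c_1 = 2.475000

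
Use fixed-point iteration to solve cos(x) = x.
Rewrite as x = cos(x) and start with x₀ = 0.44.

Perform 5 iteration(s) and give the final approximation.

Equation: cos(x) = x
Fixed-point form: x = cos(x)
x₀ = 0.44

x_1 = g(0.440000) = 0.904752
x_2 = g(0.904752) = 0.617881
x_3 = g(0.617881) = 0.815108
x_4 = g(0.815108) = 0.685790
x_5 = g(0.685790) = 0.773919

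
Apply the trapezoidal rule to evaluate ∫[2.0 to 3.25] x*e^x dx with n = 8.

f(x) = x*e^x
a = 2.0, b = 3.25, n = 8
h = (b - a)/n = 0.156250

Trapezoidal rule: (h/2)[f(x₀) + 2f(x₁) + 2f(x₂) + ... + f(xₙ)]

x_0 = 2.0000, f(x_0) = 14.778112, coefficient = 1
x_1 = 2.1562, f(x_1) = 18.627158, coefficient = 2
x_2 = 2.3125, f(x_2) = 23.355423, coefficient = 2
x_3 = 2.4688, f(x_3) = 29.150205, coefficient = 2
x_4 = 2.6250, f(x_4) = 36.237007, coefficient = 2
x_5 = 2.7812, f(x_5) = 44.887101, coefficient = 2
x_6 = 2.9375, f(x_6) = 55.426559, coefficient = 2
x_7 = 3.0938, f(x_7) = 68.247032, coefficient = 2
x_8 = 3.2500, f(x_8) = 83.818605, coefficient = 1

I ≈ (0.156250/2) × 650.457686 = 50.817007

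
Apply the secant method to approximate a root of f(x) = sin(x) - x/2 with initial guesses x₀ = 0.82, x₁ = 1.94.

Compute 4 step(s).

f(x) = sin(x) - x/2
x₀ = 0.82, x₁ = 1.94

Secant formula: x_{n+1} = x_n - f(x_n)(x_n - x_{n-1})/(f(x_n) - f(x_{n-1}))

Iteration 1:
  f(0.820000) = 0.321146
  f(1.940000) = -0.037385
  x_2 = 1.940000 - (-0.037385)×(1.940000 - 0.820000)/(-0.037385 - 0.321146)
       = 1.823215
Iteration 2:
  f(1.940000) = -0.037385
  f(1.823215) = 0.056704
  x_3 = 1.823215 - 0.056704×(1.823215 - 1.940000)/(0.056704 - (-0.037385))
       = 1.893597
Iteration 3:
  f(1.823215) = 0.056704
  f(1.893597) = 0.001552
  x_4 = 1.893597 - 0.001552×(1.893597 - 1.823215)/(0.001552 - 0.056704)
       = 1.895578
Iteration 4:
  f(1.893597) = 0.001552
  f(1.895578) = -0.000068
  x_5 = 1.895578 - (-0.000068)×(1.895578 - 1.893597)/(-0.000068 - 0.001552)
       = 1.895494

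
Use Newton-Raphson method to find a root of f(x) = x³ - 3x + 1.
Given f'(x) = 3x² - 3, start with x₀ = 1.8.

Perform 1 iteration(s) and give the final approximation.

f(x) = x³ - 3x + 1
f'(x) = 3x² - 3
x₀ = 1.8

Newton-Raphson formula: x_{n+1} = x_n - f(x_n)/f'(x_n)

Iteration 1:
  f(1.800000) = 1.432000
  f'(1.800000) = 6.720000
  x_1 = 1.800000 - 1.432000/6.720000 = 1.586905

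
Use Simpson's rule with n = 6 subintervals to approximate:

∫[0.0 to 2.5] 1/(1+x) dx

f(x) = 1/(1+x)
a = 0.0, b = 2.5, n = 6
h = (b - a)/n = 0.416667

Simpson's rule: (h/3)[f(x₀) + 4f(x₁) + 2f(x₂) + ... + f(xₙ)]

x_0 = 0.0000, f(x_0) = 1.000000, coefficient = 1
x_1 = 0.4167, f(x_1) = 0.705882, coefficient = 4
x_2 = 0.8333, f(x_2) = 0.545455, coefficient = 2
x_3 = 1.2500, f(x_3) = 0.444444, coefficient = 4
x_4 = 1.6667, f(x_4) = 0.375000, coefficient = 2
x_5 = 2.0833, f(x_5) = 0.324324, coefficient = 4
x_6 = 2.5000, f(x_6) = 0.285714, coefficient = 1

I ≈ (0.416667/3) × 9.025228 = 1.253504
Exact value: 1.252763
Error: 0.000741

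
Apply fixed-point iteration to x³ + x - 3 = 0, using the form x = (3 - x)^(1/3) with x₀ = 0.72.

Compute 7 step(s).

Equation: x³ + x - 3 = 0
Fixed-point form: x = (3 - x)^(1/3)
x₀ = 0.72

x_1 = g(0.720000) = 1.316169
x_2 = g(1.316169) = 1.189687
x_3 = g(1.189687) = 1.218759
x_4 = g(1.218759) = 1.212200
x_5 = g(1.212200) = 1.213686
x_6 = g(1.213686) = 1.213350
x_7 = g(1.213350) = 1.213426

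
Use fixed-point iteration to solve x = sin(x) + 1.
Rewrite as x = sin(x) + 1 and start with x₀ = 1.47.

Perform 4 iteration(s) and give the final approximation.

Equation: x = sin(x) + 1
Fixed-point form: x = sin(x) + 1
x₀ = 1.47

x_1 = g(1.470000) = 1.994924
x_2 = g(1.994924) = 1.911398
x_3 = g(1.911398) = 1.942554
x_4 = g(1.942554) = 1.931690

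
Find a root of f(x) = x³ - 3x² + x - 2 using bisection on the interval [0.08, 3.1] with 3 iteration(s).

f(x) = x³ - 3x² + x - 2
Initial interval: [0.08, 3.1]

Iteration 1:
  c_1 = (0.080000 + 3.100000)/2 = 1.590000
  f(c_1) = f(1.590000) = -3.974621
  f(a) × f(c) ≥ 0, new interval: [1.590000, 3.100000]
Iteration 2:
  c_2 = (1.590000 + 3.100000)/2 = 2.345000
  f(c_2) = f(2.345000) = -3.256861
  f(a) × f(c) ≥ 0, new interval: [2.345000, 3.100000]
Iteration 3:
  c_3 = (2.345000 + 3.100000)/2 = 2.722500
  f(c_3) = f(2.722500) = -1.334332
  f(a) × f(c) ≥ 0, new interval: [2.722500, 3.100000]

After 3 iteration(s), the approximation is c_3 = 2.722500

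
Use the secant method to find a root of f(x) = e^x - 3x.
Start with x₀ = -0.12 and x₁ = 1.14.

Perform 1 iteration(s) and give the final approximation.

f(x) = e^x - 3x
x₀ = -0.12, x₁ = 1.14

Secant formula: x_{n+1} = x_n - f(x_n)(x_n - x_{n-1})/(f(x_n) - f(x_{n-1}))

Iteration 1:
  f(-0.120000) = 1.246920
  f(1.140000) = -0.293232
  x_2 = 1.140000 - (-0.293232)×(1.140000 - (-0.120000))/(-0.293232 - 1.246920)
       = 0.900107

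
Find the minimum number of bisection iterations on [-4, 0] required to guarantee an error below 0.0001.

We need (b-a)/2^n ≤ 0.0001
(0 - (-4))/2^n ≤ 0.0001
4/2^n ≤ 0.0001
2^n ≥ 40000
n ≥ log₂(40000) = 15.29
n ≥ 16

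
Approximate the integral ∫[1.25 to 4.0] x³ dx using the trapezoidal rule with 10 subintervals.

f(x) = x³
a = 1.25, b = 4.0, n = 10
h = (b - a)/n = 0.275000

Trapezoidal rule: (h/2)[f(x₀) + 2f(x₁) + 2f(x₂) + ... + f(xₙ)]

x_0 = 1.2500, f(x_0) = 1.953125, coefficient = 1
x_1 = 1.5250, f(x_1) = 3.546578, coefficient = 2
x_2 = 1.8000, f(x_2) = 5.832000, coefficient = 2
x_3 = 2.0750, f(x_3) = 8.934172, coefficient = 2
x_4 = 2.3500, f(x_4) = 12.977875, coefficient = 2
x_5 = 2.6250, f(x_5) = 18.087891, coefficient = 2
x_6 = 2.9000, f(x_6) = 24.389000, coefficient = 2
x_7 = 3.1750, f(x_7) = 32.005984, coefficient = 2
x_8 = 3.4500, f(x_8) = 41.063625, coefficient = 2
x_9 = 3.7250, f(x_9) = 51.686703, coefficient = 2
x_10 = 4.0000, f(x_10) = 64.000000, coefficient = 1

I ≈ (0.275000/2) × 463.000781 = 63.662607
Exact value: 63.389648
Error: 0.272959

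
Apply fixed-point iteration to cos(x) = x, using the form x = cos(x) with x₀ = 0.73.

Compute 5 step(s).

Equation: cos(x) = x
Fixed-point form: x = cos(x)
x₀ = 0.73

x_1 = g(0.730000) = 0.745174
x_2 = g(0.745174) = 0.734970
x_3 = g(0.734970) = 0.741851
x_4 = g(0.741851) = 0.737219
x_5 = g(0.737219) = 0.740341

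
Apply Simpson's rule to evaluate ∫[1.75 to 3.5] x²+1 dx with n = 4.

f(x) = x²+1
a = 1.75, b = 3.5, n = 4
h = (b - a)/n = 0.437500

Simpson's rule: (h/3)[f(x₀) + 4f(x₁) + 2f(x₂) + ... + f(xₙ)]

x_0 = 1.7500, f(x_0) = 4.062500, coefficient = 1
x_1 = 2.1875, f(x_1) = 5.785156, coefficient = 4
x_2 = 2.6250, f(x_2) = 7.890625, coefficient = 2
x_3 = 3.0625, f(x_3) = 10.378906, coefficient = 4
x_4 = 3.5000, f(x_4) = 13.250000, coefficient = 1

I ≈ (0.437500/3) × 97.750000 = 14.255208
Exact value: 14.255208
Error: 0.000000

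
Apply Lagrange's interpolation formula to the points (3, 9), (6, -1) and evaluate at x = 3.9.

Lagrange interpolation formula:
P(x) = Σ yᵢ × Lᵢ(x)
where Lᵢ(x) = Π_{j≠i} (x - xⱼ)/(xᵢ - xⱼ)

L_0(3.9) = (3.9 - 6)/(3 - 6) = 0.700000
L_1(3.9) = (3.9 - 3)/(6 - 3) = 0.300000

P(3.9) = 9×L_0(3.9) + (-1)×L_1(3.9)
P(3.9) = 6.000000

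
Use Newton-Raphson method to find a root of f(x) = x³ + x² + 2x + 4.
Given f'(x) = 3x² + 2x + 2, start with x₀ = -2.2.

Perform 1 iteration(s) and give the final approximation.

f(x) = x³ + x² + 2x + 4
f'(x) = 3x² + 2x + 2
x₀ = -2.2

Newton-Raphson formula: x_{n+1} = x_n - f(x_n)/f'(x_n)

Iteration 1:
  f(-2.200000) = -6.208000
  f'(-2.200000) = 12.120000
  x_1 = -2.200000 - (-6.208000)/12.120000 = -1.687789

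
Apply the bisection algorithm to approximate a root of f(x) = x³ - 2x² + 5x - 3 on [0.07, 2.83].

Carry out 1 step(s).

f(x) = x³ - 2x² + 5x - 3
Initial interval: [0.07, 2.83]

Iteration 1:
  c_1 = (0.070000 + 2.830000)/2 = 1.450000
  f(c_1) = f(1.450000) = 3.093625
  f(a) × f(c) < 0, new interval: [0.070000, 1.450000]

After 1 iteration(s), the approximation is c_1 = 1.450000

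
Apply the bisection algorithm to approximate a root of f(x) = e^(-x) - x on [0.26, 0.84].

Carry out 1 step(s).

f(x) = e^(-x) - x
Initial interval: [0.26, 0.84]

Iteration 1:
  c_1 = (0.260000 + 0.840000)/2 = 0.550000
  f(c_1) = f(0.550000) = 0.026950
  f(a) × f(c) ≥ 0, new interval: [0.550000, 0.840000]

After 1 iteration(s), the approximation is c_1 = 0.550000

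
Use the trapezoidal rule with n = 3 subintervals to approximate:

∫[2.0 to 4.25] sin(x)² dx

f(x) = sin(x)²
a = 2.0, b = 4.25, n = 3
h = (b - a)/n = 0.750000

Trapezoidal rule: (h/2)[f(x₀) + 2f(x₁) + 2f(x₂) + ... + f(xₙ)]

x_0 = 2.0000, f(x_0) = 0.826822, coefficient = 1
x_1 = 2.7500, f(x_1) = 0.145665, coefficient = 2
x_2 = 3.5000, f(x_2) = 0.123049, coefficient = 2
x_3 = 4.2500, f(x_3) = 0.801006, coefficient = 1

I ≈ (0.750000/2) × 2.165256 = 0.811971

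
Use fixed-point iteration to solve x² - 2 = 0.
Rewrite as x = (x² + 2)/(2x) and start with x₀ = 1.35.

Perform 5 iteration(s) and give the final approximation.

Equation: x² - 2 = 0
Fixed-point form: x = (x² + 2)/(2x)
x₀ = 1.35

x_1 = g(1.350000) = 1.415741
x_2 = g(1.415741) = 1.414214
x_3 = g(1.414214) = 1.414214
x_4 = g(1.414214) = 1.414214
x_5 = g(1.414214) = 1.414214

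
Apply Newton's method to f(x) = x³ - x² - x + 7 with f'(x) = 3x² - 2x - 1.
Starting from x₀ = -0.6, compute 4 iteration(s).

f(x) = x³ - x² - x + 7
f'(x) = 3x² - 2x - 1
x₀ = -0.6

Newton-Raphson formula: x_{n+1} = x_n - f(x_n)/f'(x_n)

Iteration 1:
  f(-0.600000) = 7.024000
  f'(-0.600000) = 1.280000
  x_1 = -0.600000 - 7.024000/1.280000 = -6.087500
Iteration 2:
  f(-6.087500) = -249.558639
  f'(-6.087500) = 122.347969
  x_2 = -6.087500 - (-249.558639)/122.347969 = -4.047755
Iteration 3:
  f(-4.047755) = -71.656290
  f'(-4.047755) = 56.248476
  x_3 = -4.047755 - (-71.656290)/56.248476 = -2.773831
Iteration 4:
  f(-2.773831) = -19.262548
  f'(-2.773831) = 27.630078
  x_4 = -2.773831 - (-19.262548)/27.630078 = -2.076672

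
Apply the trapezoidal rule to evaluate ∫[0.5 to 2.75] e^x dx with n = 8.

f(x) = e^x
a = 0.5, b = 2.75, n = 8
h = (b - a)/n = 0.281250

Trapezoidal rule: (h/2)[f(x₀) + 2f(x₁) + 2f(x₂) + ... + f(xₙ)]

x_0 = 0.5000, f(x_0) = 1.648721, coefficient = 1
x_1 = 0.7812, f(x_1) = 2.184201, coefficient = 2
x_2 = 1.0625, f(x_2) = 2.893596, coefficient = 2
x_3 = 1.3438, f(x_3) = 3.833392, coefficient = 2
x_4 = 1.6250, f(x_4) = 5.078419, coefficient = 2
x_5 = 1.9062, f(x_5) = 6.727812, coefficient = 2
x_6 = 2.1875, f(x_6) = 8.912903, coefficient = 2
x_7 = 2.4688, f(x_7) = 11.807678, coefficient = 2
x_8 = 2.7500, f(x_8) = 15.642632, coefficient = 1

I ≈ (0.281250/2) × 100.167355 = 14.086034
Exact value: 13.993911
Error: 0.092124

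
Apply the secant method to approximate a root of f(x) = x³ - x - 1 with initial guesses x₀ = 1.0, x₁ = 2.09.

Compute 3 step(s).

f(x) = x³ - x - 1
x₀ = 1.0, x₁ = 2.09

Secant formula: x_{n+1} = x_n - f(x_n)(x_n - x_{n-1})/(f(x_n) - f(x_{n-1}))

Iteration 1:
  f(1.000000) = -1.000000
  f(2.090000) = 6.039329
  x_2 = 2.090000 - 6.039329×(2.090000 - 1.000000)/(6.039329 - (-1.000000))
       = 1.154844
Iteration 2:
  f(2.090000) = 6.039329
  f(1.154844) = -0.614668
  x_3 = 1.154844 - (-0.614668)×(1.154844 - 2.090000)/(-0.614668 - 6.039329)
       = 1.241230
Iteration 3:
  f(1.154844) = -0.614668
  f(1.241230) = -0.328926
  x_4 = 1.241230 - (-0.328926)×(1.241230 - 1.154844)/(-0.328926 - (-0.614668))
       = 1.340671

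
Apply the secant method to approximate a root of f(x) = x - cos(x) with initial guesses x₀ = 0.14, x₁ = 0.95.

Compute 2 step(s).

f(x) = x - cos(x)
x₀ = 0.14, x₁ = 0.95

Secant formula: x_{n+1} = x_n - f(x_n)(x_n - x_{n-1})/(f(x_n) - f(x_{n-1}))

Iteration 1:
  f(0.140000) = -0.850216
  f(0.950000) = 0.368317
  x_2 = 0.950000 - 0.368317×(0.950000 - 0.140000)/(0.368317 - (-0.850216))
       = 0.705167
Iteration 2:
  f(0.950000) = 0.368317
  f(0.705167) = -0.056336
  x_3 = 0.705167 - (-0.056336)×(0.705167 - 0.950000)/(-0.056336 - 0.368317)
       = 0.737648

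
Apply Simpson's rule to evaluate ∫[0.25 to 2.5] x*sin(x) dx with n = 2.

f(x) = x*sin(x)
a = 0.25, b = 2.5, n = 2
h = (b - a)/n = 1.125000

Simpson's rule: (h/3)[f(x₀) + 4f(x₁) + 2f(x₂) + ... + f(xₙ)]

x_0 = 0.2500, f(x_0) = 0.061851, coefficient = 1
x_1 = 1.3750, f(x_1) = 1.348728, coefficient = 4
x_2 = 2.5000, f(x_2) = 1.496180, coefficient = 1

I ≈ (1.125000/3) × 6.952943 = 2.607354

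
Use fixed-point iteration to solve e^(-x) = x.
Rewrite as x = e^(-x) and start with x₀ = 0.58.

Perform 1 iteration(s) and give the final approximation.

Equation: e^(-x) = x
Fixed-point form: x = e^(-x)
x₀ = 0.58

x_1 = g(0.580000) = 0.559898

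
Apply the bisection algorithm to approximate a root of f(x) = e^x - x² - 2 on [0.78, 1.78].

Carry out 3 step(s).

f(x) = e^x - x² - 2
Initial interval: [0.78, 1.78]

Iteration 1:
  c_1 = (0.780000 + 1.780000)/2 = 1.280000
  f(c_1) = f(1.280000) = -0.041760
  f(a) × f(c) ≥ 0, new interval: [1.280000, 1.780000]
Iteration 2:
  c_2 = (1.280000 + 1.780000)/2 = 1.530000
  f(c_2) = f(1.530000) = 0.277277
  f(a) × f(c) < 0, new interval: [1.280000, 1.530000]
Iteration 3:
  c_3 = (1.280000 + 1.530000)/2 = 1.405000
  f(c_3) = f(1.405000) = 0.101502
  f(a) × f(c) < 0, new interval: [1.280000, 1.405000]

After 3 iteration(s), the approximation is c_3 = 1.405000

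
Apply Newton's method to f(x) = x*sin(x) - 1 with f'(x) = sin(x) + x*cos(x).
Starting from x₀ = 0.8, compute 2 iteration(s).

f(x) = x*sin(x) - 1
f'(x) = sin(x) + x*cos(x)
x₀ = 0.8

Newton-Raphson formula: x_{n+1} = x_n - f(x_n)/f'(x_n)

Iteration 1:
  f(0.800000) = -0.426115
  f'(0.800000) = 1.274721
  x_1 = 0.800000 - (-0.426115)/1.274721 = 1.134281
Iteration 2:
  f(1.134281) = 0.027920
  f'(1.134281) = 1.385786
  x_2 = 1.134281 - 0.027920/1.385786 = 1.114134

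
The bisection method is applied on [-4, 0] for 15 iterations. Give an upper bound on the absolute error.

Bisection error bound: |error| ≤ (b-a)/2^n
|error| ≤ (0 - (-4))/2^15 = 4/2^15
|error| ≤ 0.0001220703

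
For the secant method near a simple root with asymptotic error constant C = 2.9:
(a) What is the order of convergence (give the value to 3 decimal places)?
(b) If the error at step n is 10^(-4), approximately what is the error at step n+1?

(a) Secant method has superlinear convergence with order φ = (1+√5)/2 ≈ 1.618.
    This means |e_{n+1}| ≈ C|e_n|^1.618.

(b) With |e_n| = 10^(-4) and C = 2.9:
    |e_{n+1}| ≈ 2.9 × (10^(-4))^1.618 = 2.9 × 10^(-6.47)

(a) ≈ 1.618 (golden ratio); (b) |e_{n+1}| ≈ 9.778e-07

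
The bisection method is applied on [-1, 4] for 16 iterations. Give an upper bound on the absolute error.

Bisection error bound: |error| ≤ (b-a)/2^n
|error| ≤ (4 - (-1))/2^16 = 5/2^16
|error| ≤ 0.0000762939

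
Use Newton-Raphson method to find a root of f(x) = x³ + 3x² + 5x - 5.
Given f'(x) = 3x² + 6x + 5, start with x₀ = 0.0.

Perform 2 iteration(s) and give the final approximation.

f(x) = x³ + 3x² + 5x - 5
f'(x) = 3x² + 6x + 5
x₀ = 0.0

Newton-Raphson formula: x_{n+1} = x_n - f(x_n)/f'(x_n)

Iteration 1:
  f(0.000000) = -5.000000
  f'(0.000000) = 5.000000
  x_1 = 0.000000 - (-5.000000)/5.000000 = 1.000000
Iteration 2:
  f(1.000000) = 4.000000
  f'(1.000000) = 14.000000
  x_2 = 1.000000 - 4.000000/14.000000 = 0.714286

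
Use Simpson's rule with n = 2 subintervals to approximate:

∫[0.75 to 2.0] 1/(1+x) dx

f(x) = 1/(1+x)
a = 0.75, b = 2.0, n = 2
h = (b - a)/n = 0.625000

Simpson's rule: (h/3)[f(x₀) + 4f(x₁) + 2f(x₂) + ... + f(xₙ)]

x_0 = 0.7500, f(x_0) = 0.571429, coefficient = 1
x_1 = 1.3750, f(x_1) = 0.421053, coefficient = 4
x_2 = 2.0000, f(x_2) = 0.333333, coefficient = 1

I ≈ (0.625000/3) × 2.588972 = 0.539369
Exact value: 0.538997
Error: 0.000373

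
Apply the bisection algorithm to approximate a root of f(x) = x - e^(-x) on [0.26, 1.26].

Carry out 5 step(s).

f(x) = x - e^(-x)
Initial interval: [0.26, 1.26]

Iteration 1:
  c_1 = (0.260000 + 1.260000)/2 = 0.760000
  f(c_1) = f(0.760000) = 0.292334
  f(a) × f(c) < 0, new interval: [0.260000, 0.760000]
Iteration 2:
  c_2 = (0.260000 + 0.760000)/2 = 0.510000
  f(c_2) = f(0.510000) = -0.090496
  f(a) × f(c) ≥ 0, new interval: [0.510000, 0.760000]
Iteration 3:
  c_3 = (0.510000 + 0.760000)/2 = 0.635000
  f(c_3) = f(0.635000) = 0.105065
  f(a) × f(c) < 0, new interval: [0.510000, 0.635000]
Iteration 4:
  c_4 = (0.510000 + 0.635000)/2 = 0.572500
  f(c_4) = f(0.572500) = 0.008387
  f(a) × f(c) < 0, new interval: [0.510000, 0.572500]
Iteration 5:
  c_5 = (0.510000 + 0.572500)/2 = 0.541250
  f(c_5) = f(0.541250) = -0.040770
  f(a) × f(c) ≥ 0, new interval: [0.541250, 0.572500]

After 5 iteration(s), the approximation is c_5 = 0.541250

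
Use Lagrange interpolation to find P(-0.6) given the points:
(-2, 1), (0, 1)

Lagrange interpolation formula:
P(x) = Σ yᵢ × Lᵢ(x)
where Lᵢ(x) = Π_{j≠i} (x - xⱼ)/(xᵢ - xⱼ)

L_0(-0.6) = (-0.6 - 0)/(-2 - 0) = 0.300000
L_1(-0.6) = (-0.6 - (-2))/(0 - (-2)) = 0.700000

P(-0.6) = 1×L_0(-0.6) + 1×L_1(-0.6)
P(-0.6) = 1.000000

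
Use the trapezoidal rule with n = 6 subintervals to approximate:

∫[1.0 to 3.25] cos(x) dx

f(x) = cos(x)
a = 1.0, b = 3.25, n = 6
h = (b - a)/n = 0.375000

Trapezoidal rule: (h/2)[f(x₀) + 2f(x₁) + 2f(x₂) + ... + f(xₙ)]

x_0 = 1.0000, f(x_0) = 0.540302, coefficient = 1
x_1 = 1.3750, f(x_1) = 0.194548, coefficient = 2
x_2 = 1.7500, f(x_2) = -0.178246, coefficient = 2
x_3 = 2.1250, f(x_3) = -0.526266, coefficient = 2
x_4 = 2.5000, f(x_4) = -0.801144, coefficient = 2
x_5 = 2.8750, f(x_5) = -0.964674, coefficient = 2
x_6 = 3.2500, f(x_6) = -0.994130, coefficient = 1

I ≈ (0.375000/2) × -5.005392 = -0.938511
Exact value: -0.949666
Error: 0.011155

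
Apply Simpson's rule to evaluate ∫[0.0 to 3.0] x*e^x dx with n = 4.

f(x) = x*e^x
a = 0.0, b = 3.0, n = 4
h = (b - a)/n = 0.750000

Simpson's rule: (h/3)[f(x₀) + 4f(x₁) + 2f(x₂) + ... + f(xₙ)]

x_0 = 0.0000, f(x_0) = 0.000000, coefficient = 1
x_1 = 0.7500, f(x_1) = 1.587750, coefficient = 4
x_2 = 1.5000, f(x_2) = 6.722534, coefficient = 2
x_3 = 2.2500, f(x_3) = 21.347406, coefficient = 4
x_4 = 3.0000, f(x_4) = 60.256611, coefficient = 1

I ≈ (0.750000/3) × 165.442301 = 41.360575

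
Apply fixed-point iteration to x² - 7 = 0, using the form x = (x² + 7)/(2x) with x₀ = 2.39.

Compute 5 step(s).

Equation: x² - 7 = 0
Fixed-point form: x = (x² + 7)/(2x)
x₀ = 2.39

x_1 = g(2.390000) = 2.659435
x_2 = g(2.659435) = 2.645787
x_3 = g(2.645787) = 2.645751
x_4 = g(2.645751) = 2.645751
x_5 = g(2.645751) = 2.645751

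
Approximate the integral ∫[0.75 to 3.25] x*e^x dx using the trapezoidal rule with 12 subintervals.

f(x) = x*e^x
a = 0.75, b = 3.25, n = 12
h = (b - a)/n = 0.208333

Trapezoidal rule: (h/2)[f(x₀) + 2f(x₁) + 2f(x₂) + ... + f(xₙ)]

x_0 = 0.7500, f(x_0) = 1.587750, coefficient = 1
x_1 = 0.9583, f(x_1) = 2.498708, coefficient = 2
x_2 = 1.1667, f(x_2) = 3.746482, coefficient = 2
x_3 = 1.3750, f(x_3) = 5.438230, coefficient = 2
x_4 = 1.5833, f(x_4) = 7.712679, coefficient = 2
x_5 = 1.7917, f(x_5) = 10.749002, coefficient = 2
x_6 = 2.0000, f(x_6) = 14.778112, coefficient = 2
x_7 = 2.2083, f(x_7) = 20.097017, coefficient = 2
x_8 = 2.4167, f(x_8) = 27.087053, coefficient = 2
x_9 = 2.6250, f(x_9) = 36.237007, coefficient = 2
x_10 = 2.8333, f(x_10) = 48.172446, coefficient = 2
x_11 = 3.0417, f(x_11) = 63.692848, coefficient = 2
x_12 = 3.2500, f(x_12) = 83.818605, coefficient = 1

I ≈ (0.208333/2) × 565.825527 = 58.940159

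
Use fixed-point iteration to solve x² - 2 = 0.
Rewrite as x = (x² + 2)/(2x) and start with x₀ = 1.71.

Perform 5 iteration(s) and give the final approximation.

Equation: x² - 2 = 0
Fixed-point form: x = (x² + 2)/(2x)
x₀ = 1.71

x_1 = g(1.710000) = 1.439795
x_2 = g(1.439795) = 1.414441
x_3 = g(1.414441) = 1.414214
x_4 = g(1.414214) = 1.414214
x_5 = g(1.414214) = 1.414214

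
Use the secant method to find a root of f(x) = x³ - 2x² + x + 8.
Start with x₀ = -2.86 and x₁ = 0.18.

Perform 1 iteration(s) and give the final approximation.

f(x) = x³ - 2x² + x + 8
x₀ = -2.86, x₁ = 0.18

Secant formula: x_{n+1} = x_n - f(x_n)(x_n - x_{n-1})/(f(x_n) - f(x_{n-1}))

Iteration 1:
  f(-2.860000) = -34.612856
  f(0.180000) = 8.121032
  x_2 = 0.180000 - 8.121032×(0.180000 - (-2.860000))/(8.121032 - (-34.612856))
       = -0.397713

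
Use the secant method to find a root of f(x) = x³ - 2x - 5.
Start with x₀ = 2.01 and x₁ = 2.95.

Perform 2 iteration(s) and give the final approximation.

f(x) = x³ - 2x - 5
x₀ = 2.01, x₁ = 2.95

Secant formula: x_{n+1} = x_n - f(x_n)(x_n - x_{n-1})/(f(x_n) - f(x_{n-1}))

Iteration 1:
  f(2.010000) = -0.899399
  f(2.950000) = 14.772375
  x_2 = 2.950000 - 14.772375×(2.950000 - 2.010000)/(14.772375 - (-0.899399))
       = 2.063946
Iteration 2:
  f(2.950000) = 14.772375
  f(2.063946) = -0.335740
  x_3 = 2.063946 - (-0.335740)×(2.063946 - 2.950000)/(-0.335740 - 14.772375)
       = 2.083637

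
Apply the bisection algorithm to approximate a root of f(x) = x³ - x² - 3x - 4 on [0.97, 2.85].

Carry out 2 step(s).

f(x) = x³ - x² - 3x - 4
Initial interval: [0.97, 2.85]

Iteration 1:
  c_1 = (0.970000 + 2.850000)/2 = 1.910000
  f(c_1) = f(1.910000) = -6.410229
  f(a) × f(c) ≥ 0, new interval: [1.910000, 2.850000]
Iteration 2:
  c_2 = (1.910000 + 2.850000)/2 = 2.380000
  f(c_2) = f(2.380000) = -3.323128
  f(a) × f(c) ≥ 0, new interval: [2.380000, 2.850000]

After 2 iteration(s), the approximation is c_2 = 2.380000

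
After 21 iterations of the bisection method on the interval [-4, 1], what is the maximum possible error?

Bisection error bound: |error| ≤ (b-a)/2^n
|error| ≤ (1 - (-4))/2^21 = 5/2^21
|error| ≤ 0.0000023842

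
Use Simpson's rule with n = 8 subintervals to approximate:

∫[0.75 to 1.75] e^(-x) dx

f(x) = e^(-x)
a = 0.75, b = 1.75, n = 8
h = (b - a)/n = 0.125000

Simpson's rule: (h/3)[f(x₀) + 4f(x₁) + 2f(x₂) + ... + f(xₙ)]

x_0 = 0.7500, f(x_0) = 0.472367, coefficient = 1
x_1 = 0.8750, f(x_1) = 0.416862, coefficient = 4
x_2 = 1.0000, f(x_2) = 0.367879, coefficient = 2
x_3 = 1.1250, f(x_3) = 0.324652, coefficient = 4
x_4 = 1.2500, f(x_4) = 0.286505, coefficient = 2
x_5 = 1.3750, f(x_5) = 0.252840, coefficient = 4
x_6 = 1.5000, f(x_6) = 0.223130, coefficient = 2
x_7 = 1.6250, f(x_7) = 0.196912, coefficient = 4
x_8 = 1.7500, f(x_8) = 0.173774, coefficient = 1

I ≈ (0.125000/3) × 7.166232 = 0.298593
Exact value: 0.298593
Error: 0.000000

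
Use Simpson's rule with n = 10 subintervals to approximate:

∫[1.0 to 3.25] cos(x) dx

f(x) = cos(x)
a = 1.0, b = 3.25, n = 10
h = (b - a)/n = 0.225000

Simpson's rule: (h/3)[f(x₀) + 4f(x₁) + 2f(x₂) + ... + f(xₙ)]

x_0 = 1.0000, f(x_0) = 0.540302, coefficient = 1
x_1 = 1.2250, f(x_1) = 0.338946, coefficient = 4
x_2 = 1.4500, f(x_2) = 0.120503, coefficient = 2
x_3 = 1.6750, f(x_3) = -0.104015, coefficient = 4
x_4 = 1.9000, f(x_4) = -0.323290, coefficient = 2
x_5 = 2.1250, f(x_5) = -0.526266, coefficient = 4
x_6 = 2.3500, f(x_6) = -0.702713, coefficient = 2
x_7 = 2.5750, f(x_7) = -0.843735, coefficient = 4
x_8 = 2.8000, f(x_8) = -0.942222, coefficient = 2
x_9 = 3.0250, f(x_9) = -0.993211, coefficient = 4
x_10 = 3.2500, f(x_10) = -0.994130, coefficient = 1

I ≈ (0.225000/3) × -12.662396 = -0.949680
Exact value: -0.949666
Error: 0.000014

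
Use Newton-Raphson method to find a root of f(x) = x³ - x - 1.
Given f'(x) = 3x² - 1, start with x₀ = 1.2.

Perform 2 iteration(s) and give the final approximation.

f(x) = x³ - x - 1
f'(x) = 3x² - 1
x₀ = 1.2

Newton-Raphson formula: x_{n+1} = x_n - f(x_n)/f'(x_n)

Iteration 1:
  f(1.200000) = -0.472000
  f'(1.200000) = 3.320000
  x_1 = 1.200000 - (-0.472000)/3.320000 = 1.342169
Iteration 2:
  f(1.342169) = 0.075636
  f'(1.342169) = 4.404250
  x_2 = 1.342169 - 0.075636/4.404250 = 1.324995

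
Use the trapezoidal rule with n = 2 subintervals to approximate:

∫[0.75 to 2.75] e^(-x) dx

f(x) = e^(-x)
a = 0.75, b = 2.75, n = 2
h = (b - a)/n = 1.000000

Trapezoidal rule: (h/2)[f(x₀) + 2f(x₁) + 2f(x₂) + ... + f(xₙ)]

x_0 = 0.7500, f(x_0) = 0.472367, coefficient = 1
x_1 = 1.7500, f(x_1) = 0.173774, coefficient = 2
x_2 = 2.7500, f(x_2) = 0.063928, coefficient = 1

I ≈ (1.000000/2) × 0.883842 = 0.441921
Exact value: 0.408439
Error: 0.033482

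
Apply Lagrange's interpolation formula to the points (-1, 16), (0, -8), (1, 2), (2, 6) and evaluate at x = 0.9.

Lagrange interpolation formula:
P(x) = Σ yᵢ × Lᵢ(x)
where Lᵢ(x) = Π_{j≠i} (x - xⱼ)/(xᵢ - xⱼ)

L_0(0.9) = (0.9 - 0)/(-1 - 0) × (0.9 - 1)/(-1 - 1) × (0.9 - 2)/(-1 - 2) = -0.016500
L_1(0.9) = (0.9 - (-1))/(0 - (-1)) × (0.9 - 1)/(0 - 1) × (0.9 - 2)/(0 - 2) = 0.104500
L_2(0.9) = (0.9 - (-1))/(1 - (-1)) × (0.9 - 0)/(1 - 0) × (0.9 - 2)/(1 - 2) = 0.940500
L_3(0.9) = (0.9 - (-1))/(2 - (-1)) × (0.9 - 0)/(2 - 0) × (0.9 - 1)/(2 - 1) = -0.028500

P(0.9) = 16×L_0(0.9) + (-8)×L_1(0.9) + 2×L_2(0.9) + 6×L_3(0.9)
P(0.9) = 0.610000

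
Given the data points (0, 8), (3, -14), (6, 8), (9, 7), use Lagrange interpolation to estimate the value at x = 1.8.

Lagrange interpolation formula:
P(x) = Σ yᵢ × Lᵢ(x)
where Lᵢ(x) = Π_{j≠i} (x - xⱼ)/(xᵢ - xⱼ)

L_0(1.8) = (1.8 - 3)/(0 - 3) × (1.8 - 6)/(0 - 6) × (1.8 - 9)/(0 - 9) = 0.224000
L_1(1.8) = (1.8 - 0)/(3 - 0) × (1.8 - 6)/(3 - 6) × (1.8 - 9)/(3 - 9) = 1.008000
L_2(1.8) = (1.8 - 0)/(6 - 0) × (1.8 - 3)/(6 - 3) × (1.8 - 9)/(6 - 9) = -0.288000
L_3(1.8) = (1.8 - 0)/(9 - 0) × (1.8 - 3)/(9 - 3) × (1.8 - 6)/(9 - 6) = 0.056000

P(1.8) = 8×L_0(1.8) + (-14)×L_1(1.8) + 8×L_2(1.8) + 7×L_3(1.8)
P(1.8) = -14.232000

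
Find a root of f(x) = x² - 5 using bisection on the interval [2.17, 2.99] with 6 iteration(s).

f(x) = x² - 5
Initial interval: [2.17, 2.99]

Iteration 1:
  c_1 = (2.170000 + 2.990000)/2 = 2.580000
  f(c_1) = f(2.580000) = 1.656400
  f(a) × f(c) < 0, new interval: [2.170000, 2.580000]
Iteration 2:
  c_2 = (2.170000 + 2.580000)/2 = 2.375000
  f(c_2) = f(2.375000) = 0.640625
  f(a) × f(c) < 0, new interval: [2.170000, 2.375000]
Iteration 3:
  c_3 = (2.170000 + 2.375000)/2 = 2.272500
  f(c_3) = f(2.272500) = 0.164256
  f(a) × f(c) < 0, new interval: [2.170000, 2.272500]
Iteration 4:
  c_4 = (2.170000 + 2.272500)/2 = 2.221250
  f(c_4) = f(2.221250) = -0.066048
  f(a) × f(c) ≥ 0, new interval: [2.221250, 2.272500]
Iteration 5:
  c_5 = (2.221250 + 2.272500)/2 = 2.246875
  f(c_5) = f(2.246875) = 0.048447
  f(a) × f(c) < 0, new interval: [2.221250, 2.246875]
Iteration 6:
  c_6 = (2.221250 + 2.246875)/2 = 2.234063
  f(c_6) = f(2.234063) = -0.008965
  f(a) × f(c) ≥ 0, new interval: [2.234063, 2.246875]

After 6 iteration(s), the approximation is c_6 = 2.234063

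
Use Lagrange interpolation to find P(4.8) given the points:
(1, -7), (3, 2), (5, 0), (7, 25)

Lagrange interpolation formula:
P(x) = Σ yᵢ × Lᵢ(x)
where Lᵢ(x) = Π_{j≠i} (x - xⱼ)/(xᵢ - xⱼ)

L_0(4.8) = (4.8 - 3)/(1 - 3) × (4.8 - 5)/(1 - 5) × (4.8 - 7)/(1 - 7) = -0.016500
L_1(4.8) = (4.8 - 1)/(3 - 1) × (4.8 - 5)/(3 - 5) × (4.8 - 7)/(3 - 7) = 0.104500
L_2(4.8) = (4.8 - 1)/(5 - 1) × (4.8 - 3)/(5 - 3) × (4.8 - 7)/(5 - 7) = 0.940500
L_3(4.8) = (4.8 - 1)/(7 - 1) × (4.8 - 3)/(7 - 3) × (4.8 - 5)/(7 - 5) = -0.028500

P(4.8) = (-7)×L_0(4.8) + 2×L_1(4.8) + 0×L_2(4.8) + 25×L_3(4.8)
P(4.8) = -0.388000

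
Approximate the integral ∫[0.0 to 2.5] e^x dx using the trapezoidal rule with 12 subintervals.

f(x) = e^x
a = 0.0, b = 2.5, n = 12
h = (b - a)/n = 0.208333

Trapezoidal rule: (h/2)[f(x₀) + 2f(x₁) + 2f(x₂) + ... + f(xₙ)]

x_0 = 0.0000, f(x_0) = 1.000000, coefficient = 1
x_1 = 0.2083, f(x_1) = 1.231624, coefficient = 2
x_2 = 0.4167, f(x_2) = 1.516897, coefficient = 2
x_3 = 0.6250, f(x_3) = 1.868246, coefficient = 2
x_4 = 0.8333, f(x_4) = 2.300976, coefficient = 2
x_5 = 1.0417, f(x_5) = 2.833936, coefficient = 2
x_6 = 1.2500, f(x_6) = 3.490343, coefficient = 2
x_7 = 1.4583, f(x_7) = 4.298789, coefficient = 2
x_8 = 1.6667, f(x_8) = 5.294490, coefficient = 2
x_9 = 1.8750, f(x_9) = 6.520819, coefficient = 2
x_10 = 2.0833, f(x_10) = 8.031195, coefficient = 2
x_11 = 2.2917, f(x_11) = 9.891410, coefficient = 2
x_12 = 2.5000, f(x_12) = 12.182494, coefficient = 1

I ≈ (0.208333/2) × 107.739942 = 11.222911
Exact value: 11.182494
Error: 0.040417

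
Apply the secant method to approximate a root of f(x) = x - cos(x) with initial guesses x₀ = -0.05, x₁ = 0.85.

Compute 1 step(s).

f(x) = x - cos(x)
x₀ = -0.05, x₁ = 0.85

Secant formula: x_{n+1} = x_n - f(x_n)(x_n - x_{n-1})/(f(x_n) - f(x_{n-1}))

Iteration 1:
  f(-0.050000) = -1.048750
  f(0.850000) = 0.190017
  x_2 = 0.850000 - 0.190017×(0.850000 - (-0.050000))/(0.190017 - (-1.048750))
       = 0.711947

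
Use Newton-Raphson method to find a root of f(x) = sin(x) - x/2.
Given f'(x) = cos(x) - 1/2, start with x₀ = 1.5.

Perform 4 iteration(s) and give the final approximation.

f(x) = sin(x) - x/2
f'(x) = cos(x) - 1/2
x₀ = 1.5

Newton-Raphson formula: x_{n+1} = x_n - f(x_n)/f'(x_n)

Iteration 1:
  f(1.500000) = 0.247495
  f'(1.500000) = -0.429263
  x_1 = 1.500000 - 0.247495/(-0.429263) = 2.076558
Iteration 2:
  f(2.076558) = -0.163473
  f'(2.076558) = -0.984474
  x_2 = 2.076558 - (-0.163473)/(-0.984474) = 1.910507
Iteration 3:
  f(1.910507) = -0.012402
  f'(1.910507) = -0.833214
  x_3 = 1.910507 - (-0.012402)/(-0.833214) = 1.895622
Iteration 4:
  f(1.895622) = -0.000105
  f'(1.895622) = -0.819144
  x_4 = 1.895622 - (-0.000105)/(-0.819144) = 1.895494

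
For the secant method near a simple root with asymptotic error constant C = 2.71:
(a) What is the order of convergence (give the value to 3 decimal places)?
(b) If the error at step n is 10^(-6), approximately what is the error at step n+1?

(a) Secant method has superlinear convergence with order φ = (1+√5)/2 ≈ 1.618.
    This means |e_{n+1}| ≈ C|e_n|^1.618.

(b) With |e_n| = 10^(-6) and C = 2.71:
    |e_{n+1}| ≈ 2.71 × (10^(-6))^1.618 = 2.71 × 10^(-9.71)

(a) ≈ 1.618 (golden ratio); (b) |e_{n+1}| ≈ 5.306e-10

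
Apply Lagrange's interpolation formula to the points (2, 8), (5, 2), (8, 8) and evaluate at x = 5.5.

Lagrange interpolation formula:
P(x) = Σ yᵢ × Lᵢ(x)
where Lᵢ(x) = Π_{j≠i} (x - xⱼ)/(xᵢ - xⱼ)

L_0(5.5) = (5.5 - 5)/(2 - 5) × (5.5 - 8)/(2 - 8) = -0.069444
L_1(5.5) = (5.5 - 2)/(5 - 2) × (5.5 - 8)/(5 - 8) = 0.972222
L_2(5.5) = (5.5 - 2)/(8 - 2) × (5.5 - 5)/(8 - 5) = 0.097222

P(5.5) = 8×L_0(5.5) + 2×L_1(5.5) + 8×L_2(5.5)
P(5.5) = 2.166667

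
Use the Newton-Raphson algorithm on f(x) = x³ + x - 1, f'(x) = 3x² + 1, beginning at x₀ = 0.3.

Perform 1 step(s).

f(x) = x³ + x - 1
f'(x) = 3x² + 1
x₀ = 0.3

Newton-Raphson formula: x_{n+1} = x_n - f(x_n)/f'(x_n)

Iteration 1:
  f(0.300000) = -0.673000
  f'(0.300000) = 1.270000
  x_1 = 0.300000 - (-0.673000)/1.270000 = 0.829921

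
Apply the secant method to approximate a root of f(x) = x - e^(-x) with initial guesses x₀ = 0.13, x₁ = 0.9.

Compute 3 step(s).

f(x) = x - e^(-x)
x₀ = 0.13, x₁ = 0.9

Secant formula: x_{n+1} = x_n - f(x_n)(x_n - x_{n-1})/(f(x_n) - f(x_{n-1}))

Iteration 1:
  f(0.130000) = -0.748095
  f(0.900000) = 0.493430
  x_2 = 0.900000 - 0.493430×(0.900000 - 0.130000)/(0.493430 - (-0.748095))
       = 0.593972
Iteration 2:
  f(0.900000) = 0.493430
  f(0.593972) = 0.041842
  x_3 = 0.593972 - 0.041842×(0.593972 - 0.900000)/(0.041842 - 0.493430)
       = 0.565617
Iteration 3:
  f(0.593972) = 0.041842
  f(0.565617) = -0.002393
  x_4 = 0.565617 - (-0.002393)×(0.565617 - 0.593972)/(-0.002393 - 0.041842)
       = 0.567151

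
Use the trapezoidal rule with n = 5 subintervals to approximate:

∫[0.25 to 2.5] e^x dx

f(x) = e^x
a = 0.25, b = 2.5, n = 5
h = (b - a)/n = 0.450000

Trapezoidal rule: (h/2)[f(x₀) + 2f(x₁) + 2f(x₂) + ... + f(xₙ)]

x_0 = 0.2500, f(x_0) = 1.284025, coefficient = 1
x_1 = 0.7000, f(x_1) = 2.013753, coefficient = 2
x_2 = 1.1500, f(x_2) = 3.158193, coefficient = 2
x_3 = 1.6000, f(x_3) = 4.953032, coefficient = 2
x_4 = 2.0500, f(x_4) = 7.767901, coefficient = 2
x_5 = 2.5000, f(x_5) = 12.182494, coefficient = 1

I ≈ (0.450000/2) × 49.252278 = 11.081762
Exact value: 10.898469
Error: 0.183294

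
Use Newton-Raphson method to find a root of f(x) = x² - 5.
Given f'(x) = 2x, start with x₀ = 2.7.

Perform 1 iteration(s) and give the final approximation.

f(x) = x² - 5
f'(x) = 2x
x₀ = 2.7

Newton-Raphson formula: x_{n+1} = x_n - f(x_n)/f'(x_n)

Iteration 1:
  f(2.700000) = 2.290000
  f'(2.700000) = 5.400000
  x_1 = 2.700000 - 2.290000/5.400000 = 2.275926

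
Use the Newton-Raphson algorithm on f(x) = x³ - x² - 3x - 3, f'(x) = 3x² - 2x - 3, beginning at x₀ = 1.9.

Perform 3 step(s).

f(x) = x³ - x² - 3x - 3
f'(x) = 3x² - 2x - 3
x₀ = 1.9

Newton-Raphson formula: x_{n+1} = x_n - f(x_n)/f'(x_n)

Iteration 1:
  f(1.900000) = -5.451000
  f'(1.900000) = 4.030000
  x_1 = 1.900000 - (-5.451000)/4.030000 = 3.252605
Iteration 2:
  f(3.252605) = 11.073493
  f'(3.252605) = 22.233116
  x_2 = 3.252605 - 11.073493/22.233116 = 2.754542
Iteration 3:
  f(2.754542) = 2.048970
  f'(2.754542) = 14.253427
  x_3 = 2.754542 - 2.048970/14.253427 = 2.610790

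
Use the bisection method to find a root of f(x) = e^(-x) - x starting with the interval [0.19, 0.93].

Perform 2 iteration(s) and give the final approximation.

f(x) = e^(-x) - x
Initial interval: [0.19, 0.93]

Iteration 1:
  c_1 = (0.190000 + 0.930000)/2 = 0.560000
  f(c_1) = f(0.560000) = 0.011209
  f(a) × f(c) ≥ 0, new interval: [0.560000, 0.930000]
Iteration 2:
  c_2 = (0.560000 + 0.930000)/2 = 0.745000
  f(c_2) = f(0.745000) = -0.270266
  f(a) × f(c) < 0, new interval: [0.560000, 0.745000]

After 2 iteration(s), the approximation is c_2 = 0.745000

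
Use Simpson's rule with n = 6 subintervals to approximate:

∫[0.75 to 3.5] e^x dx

f(x) = e^x
a = 0.75, b = 3.5, n = 6
h = (b - a)/n = 0.458333

Simpson's rule: (h/3)[f(x₀) + 4f(x₁) + 2f(x₂) + ... + f(xₙ)]

x_0 = 0.7500, f(x_0) = 2.117000, coefficient = 1
x_1 = 1.2083, f(x_1) = 3.347900, coefficient = 4
x_2 = 1.6667, f(x_2) = 5.294490, coefficient = 2
x_3 = 2.1250, f(x_3) = 8.372897, coefficient = 4
x_4 = 2.5833, f(x_4) = 13.241202, coefficient = 2
x_5 = 3.0417, f(x_5) = 20.940114, coefficient = 4
x_6 = 3.5000, f(x_6) = 33.115452, coefficient = 1

I ≈ (0.458333/3) × 202.947484 = 31.005866
Exact value: 30.998452
Error: 0.007414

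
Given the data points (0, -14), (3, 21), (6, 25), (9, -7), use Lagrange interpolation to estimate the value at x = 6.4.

Lagrange interpolation formula:
P(x) = Σ yᵢ × Lᵢ(x)
where Lᵢ(x) = Π_{j≠i} (x - xⱼ)/(xᵢ - xⱼ)

L_0(6.4) = (6.4 - 3)/(0 - 3) × (6.4 - 6)/(0 - 6) × (6.4 - 9)/(0 - 9) = 0.021827
L_1(6.4) = (6.4 - 0)/(3 - 0) × (6.4 - 6)/(3 - 6) × (6.4 - 9)/(3 - 9) = -0.123259
L_2(6.4) = (6.4 - 0)/(6 - 0) × (6.4 - 3)/(6 - 3) × (6.4 - 9)/(6 - 9) = 1.047704
L_3(6.4) = (6.4 - 0)/(9 - 0) × (6.4 - 3)/(9 - 3) × (6.4 - 6)/(9 - 6) = 0.053728

P(6.4) = (-14)×L_0(6.4) + 21×L_1(6.4) + 25×L_2(6.4) + (-7)×L_3(6.4)
P(6.4) = 22.922469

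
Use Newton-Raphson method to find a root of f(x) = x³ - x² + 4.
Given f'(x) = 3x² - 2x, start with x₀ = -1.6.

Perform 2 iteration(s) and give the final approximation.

f(x) = x³ - x² + 4
f'(x) = 3x² - 2x
x₀ = -1.6

Newton-Raphson formula: x_{n+1} = x_n - f(x_n)/f'(x_n)

Iteration 1:
  f(-1.600000) = -2.656000
  f'(-1.600000) = 10.880000
  x_1 = -1.600000 - (-2.656000)/10.880000 = -1.355882
Iteration 2:
  f(-1.355882) = -0.331094
  f'(-1.355882) = 8.227016
  x_2 = -1.355882 - (-0.331094)/8.227016 = -1.315638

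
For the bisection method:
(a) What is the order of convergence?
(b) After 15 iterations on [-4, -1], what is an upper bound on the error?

(a) Bisection has linear (order 1) convergence; the error is halved each step.

(b) Error bound = (b-a)/2^n = (-1 - (-4))/2^{15}
    = 3/2^{15}

(a) 1 (linear); (b) error ≤ 9.16e-05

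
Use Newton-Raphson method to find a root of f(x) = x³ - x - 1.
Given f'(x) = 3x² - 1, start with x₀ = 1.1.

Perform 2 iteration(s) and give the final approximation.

f(x) = x³ - x - 1
f'(x) = 3x² - 1
x₀ = 1.1

Newton-Raphson formula: x_{n+1} = x_n - f(x_n)/f'(x_n)

Iteration 1:
  f(1.100000) = -0.769000
  f'(1.100000) = 2.630000
  x_1 = 1.100000 - (-0.769000)/2.630000 = 1.392395
Iteration 2:
  f(1.392395) = 0.307132
  f'(1.392395) = 4.816295
  x_2 = 1.392395 - 0.307132/4.816295 = 1.328626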